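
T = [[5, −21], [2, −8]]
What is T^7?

tr T = −3 and det T = 2, so the characteristic polynomial is λ² − (−3)λ + (2) with roots −1 and −2.
Eigenvectors give P = [[7, 3], [2, 1]] with P⁻¹ = [[1, −3], [−2, 7]], and T = P·diag(−1, −2)·P⁻¹.
Then T^7 = P·diag(−1, −128)·P⁻¹ = [[−7, −384], [−2, −128]] · [[1, −3], [−2, 7]] = [[761, −2667], [254, −890]].

[[761, −2667], [254, −890]]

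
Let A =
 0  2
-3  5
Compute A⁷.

[[-3990, 4118], [-6177, 6305]]

tr A = 5 and det A = 6, so the characteristic polynomial is λ² − (5)λ + (6) with roots 3 and 2.
Eigenvectors give P = [[-2, 1], [-3, 1]] with P⁻¹ = [[1, -1], [3, -2]], and A = P·diag(3, 2)·P⁻¹.
Then A⁷ = P·diag(2187, 128)·P⁻¹ = [[-4374, 128], [-6561, 128]] · [[1, -1], [3, -2]] = [[-3990, 4118], [-6177, 6305]].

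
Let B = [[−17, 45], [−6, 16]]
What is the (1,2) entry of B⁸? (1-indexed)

−3825

tr B = −1 and det B = −2, so the characteristic polynomial is λ² − (−1)λ + (−2) with roots 1 and −2.
Eigenvectors give P = [[−5, 3], [−2, 1]] with P⁻¹ = [[1, −3], [2, −5]], and B = P·diag(1, −2)·P⁻¹.
Then B⁸ = P·diag(1, 256)·P⁻¹ = [[−5, 768], [−2, 256]] · [[1, −3], [2, −5]] = [[1531, −3825], [510, −1274]].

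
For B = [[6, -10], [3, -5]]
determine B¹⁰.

B² = B (a projection; rank 1, trace 1), so B¹⁰ = B.

[[6, -10], [3, -5]]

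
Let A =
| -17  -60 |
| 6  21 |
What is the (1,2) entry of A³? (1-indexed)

tr A = 4 and det A = 3, so the characteristic polynomial is λ² − (4)λ + (3) with roots 3 and 1.
Eigenvectors give P = [[-3, 10], [1, -3]] with P⁻¹ = [[3, 10], [1, 3]], and A = P·diag(3, 1)·P⁻¹.
Then A³ = P·diag(27, 1)·P⁻¹ = [[-81, 10], [27, -3]] · [[3, 10], [1, 3]] = [[-233, -780], [78, 261]].

-780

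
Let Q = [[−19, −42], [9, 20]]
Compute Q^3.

[[−55, −126], [27, 62]]

tr Q = 1 and det Q = −2, so the characteristic polynomial is λ² − (1)λ + (−2) with roots −1 and 2.
Eigenvectors give P = [[−7, 2], [3, −1]] with P⁻¹ = [[−1, −2], [−3, −7]], and Q = P·diag(−1, 2)·P⁻¹.
Then Q^3 = P·diag(−1, 8)·P⁻¹ = [[7, 16], [−3, −8]] · [[−1, −2], [−3, −7]] = [[−55, −126], [27, 62]].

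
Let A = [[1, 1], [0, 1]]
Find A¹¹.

[[1, 11], [0, 1]]

A = I + N where N = [[0, 1], [0, 0]] is strictly upper-triangular, so N² = 0.
(I + N)¹¹ = I + 11·N = [[1, 11], [0, 1]].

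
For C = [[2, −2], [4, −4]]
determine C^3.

C^2 = [[−4, 4], [−8, 8]]
C^3 = [[8, −8], [16, −16]]

[[8, −8], [16, −16]]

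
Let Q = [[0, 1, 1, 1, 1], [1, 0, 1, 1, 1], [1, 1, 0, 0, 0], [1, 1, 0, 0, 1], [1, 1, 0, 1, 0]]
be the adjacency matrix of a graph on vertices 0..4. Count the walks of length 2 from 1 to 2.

1

The number of length-2 walks from vertex 1 to vertex 2 is entry (1,2) of Q², where Q is the adjacency matrix.
Q² = [[4, 3, 1, 2, 2], [3, 4, 1, 2, 2], [1, 1, 2, 2, 2], [2, 2, 2, 3, 2], [2, 2, 2, 2, 3]]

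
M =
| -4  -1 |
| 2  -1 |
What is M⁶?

tr M = -5 and det M = 6, so the characteristic polynomial is λ² − (-5)λ + (6) with roots -2 and -3.
Eigenvectors give P = [[-1, 1], [2, -1]] with P⁻¹ = [[1, 1], [2, 1]], and M = P·diag(-2, -3)·P⁻¹.
Then M⁶ = P·diag(64, 729)·P⁻¹ = [[-64, 729], [128, -729]] · [[1, 1], [2, 1]] = [[1394, 665], [-1330, -601]].

[[1394, 665], [-1330, -601]]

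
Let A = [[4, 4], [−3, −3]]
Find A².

A² = A (a projection; rank 1, trace 1), so A² = A.

[[4, 4], [−3, −3]]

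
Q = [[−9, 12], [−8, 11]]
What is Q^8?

[[−13119, 19680], [−13120, 19681]]

tr Q = 2 and det Q = −3, so the characteristic polynomial is λ² − (2)λ + (−3) with roots −1 and 3.
Eigenvectors give P = [[3, −1], [2, −1]] with P⁻¹ = [[1, −1], [2, −3]], and Q = P·diag(−1, 3)·P⁻¹.
Then Q^8 = P·diag(1, 6561)·P⁻¹ = [[3, −6561], [2, −6561]] · [[1, −1], [2, −3]] = [[−13119, 19680], [−13120, 19681]].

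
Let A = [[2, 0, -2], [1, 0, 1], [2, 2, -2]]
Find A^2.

[[0, -4, 0], [4, 2, -4], [2, -4, 2]]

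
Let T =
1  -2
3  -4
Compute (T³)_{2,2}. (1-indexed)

tr T = -3 and det T = 2, so the characteristic polynomial is λ² − (-3)λ + (2) with roots -1 and -2.
Eigenvectors give P = [[1, -2], [1, -3]] with P⁻¹ = [[3, -2], [1, -1]], and T = P·diag(-1, -2)·P⁻¹.
Then T³ = P·diag(-1, -8)·P⁻¹ = [[-1, 16], [-1, 24]] · [[3, -2], [1, -1]] = [[13, -14], [21, -22]].

-22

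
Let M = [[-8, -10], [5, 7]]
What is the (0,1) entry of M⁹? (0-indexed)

-40390

tr M = -1 and det M = -6, so the characteristic polynomial is λ² − (-1)λ + (-6) with roots 2 and -3.
Eigenvectors give P = [[-1, 2], [1, -1]] with P⁻¹ = [[1, 2], [1, 1]], and M = P·diag(2, -3)·P⁻¹.
Then M⁹ = P·diag(512, -19683)·P⁻¹ = [[-512, -39366], [512, 19683]] · [[1, 2], [1, 1]] = [[-39878, -40390], [20195, 20707]].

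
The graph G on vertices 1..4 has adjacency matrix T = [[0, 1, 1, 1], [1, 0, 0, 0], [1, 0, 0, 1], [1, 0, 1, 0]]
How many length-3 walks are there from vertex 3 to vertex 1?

4

The number of length-3 walks from vertex 3 to vertex 1 is entry (3,1) of T^3, where T is the adjacency matrix.
T^2 = [[3, 0, 1, 1], [0, 1, 1, 1], [1, 1, 2, 1], [1, 1, 1, 2]]
T^3 = [[2, 3, 4, 4], [3, 0, 1, 1], [4, 1, 2, 3], [4, 1, 3, 2]]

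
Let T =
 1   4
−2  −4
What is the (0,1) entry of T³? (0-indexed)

20

T² = [[−7, −12], [6, 8]]
T³ = [[17, 20], [−10, −8]]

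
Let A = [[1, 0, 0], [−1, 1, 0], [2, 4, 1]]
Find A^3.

[[1, 0, 0], [−3, 1, 0], [−6, 12, 1]]

A = I + N where N = [[0, 0, 0], [−1, 0, 0], [2, 4, 0]] is strictly lower-triangular, so N^3 = 0.
(I + N)^3 = I + 3·N + 3·N^2 = [[1, 0, 0], [−3, 1, 0], [−6, 12, 1]].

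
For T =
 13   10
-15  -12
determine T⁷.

tr T = 1 and det T = -6, so the characteristic polynomial is λ² − (1)λ + (-6) with roots 3 and -2.
Eigenvectors give P = [[-1, 2], [1, -3]] with P⁻¹ = [[-3, -2], [-1, -1]], and T = P·diag(3, -2)·P⁻¹.
Then T⁷ = P·diag(2187, -128)·P⁻¹ = [[-2187, -256], [2187, 384]] · [[-3, -2], [-1, -1]] = [[6817, 4630], [-6945, -4758]].

[[6817, 4630], [-6945, -4758]]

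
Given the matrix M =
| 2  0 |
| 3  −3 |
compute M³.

M² = [[4, 0], [−3, 9]]
M³ = [[8, 0], [21, −27]]

[[8, 0], [21, −27]]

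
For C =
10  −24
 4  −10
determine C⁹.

[[2560, −6144], [1024, −2560]]

tr C = 0 and det C = −4, so the characteristic polynomial is λ² − (0)λ + (−4) with roots 2 and −2.
Eigenvectors give P = [[3, 2], [1, 1]] with P⁻¹ = [[1, −2], [−1, 3]], and C = P·diag(2, −2)·P⁻¹.
Then C⁹ = P·diag(512, −512)·P⁻¹ = [[1536, −1024], [512, −512]] · [[1, −2], [−1, 3]] = [[2560, −6144], [1024, −2560]].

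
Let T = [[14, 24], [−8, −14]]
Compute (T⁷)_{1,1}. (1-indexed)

tr T = 0 and det T = −4, so the characteristic polynomial is λ² − (0)λ + (−4) with roots −2 and 2.
Eigenvectors give P = [[−3, 2], [2, −1]] with P⁻¹ = [[1, 2], [2, 3]], and T = P·diag(−2, 2)·P⁻¹.
Then T⁷ = P·diag(−128, 128)·P⁻¹ = [[384, 256], [−256, −128]] · [[1, 2], [2, 3]] = [[896, 1536], [−512, −896]].

896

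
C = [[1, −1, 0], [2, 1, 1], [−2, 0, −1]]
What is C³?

C² = [[−1, −2, −1], [2, −1, 0], [0, 2, 1]]
C³ = [[−3, −1, −1], [0, −3, −1], [2, 2, 1]]

[[−3, −1, −1], [0, −3, −1], [2, 2, 1]]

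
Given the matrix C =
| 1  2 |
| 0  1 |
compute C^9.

C = I + N where N = [[0, 2], [0, 0]] is strictly upper-triangular, so N^2 = 0.
(I + N)^9 = I + 9·N = [[1, 18], [0, 1]].

[[1, 18], [0, 1]]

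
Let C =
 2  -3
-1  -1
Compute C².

[[7, -3], [-1, 4]]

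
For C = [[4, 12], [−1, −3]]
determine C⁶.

C² = C (a projection; rank 1, trace 1), so C⁶ = C.

[[4, 12], [−1, −3]]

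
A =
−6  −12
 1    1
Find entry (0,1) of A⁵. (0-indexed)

−2532

tr A = −5 and det A = 6, so the characteristic polynomial is λ² − (−5)λ + (6) with roots −3 and −2.
Eigenvectors give P = [[4, −3], [−1, 1]] with P⁻¹ = [[1, 3], [1, 4]], and A = P·diag(−3, −2)·P⁻¹.
Then A⁵ = P·diag(−243, −32)·P⁻¹ = [[−972, 96], [243, −32]] · [[1, 3], [1, 4]] = [[−876, −2532], [211, 601]].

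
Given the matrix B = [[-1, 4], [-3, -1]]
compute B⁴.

[[73, 176], [-132, 73]]

B² = [[-11, -8], [6, -11]]
B³ = [[35, -36], [27, 35]]
B⁴ = [[73, 176], [-132, 73]]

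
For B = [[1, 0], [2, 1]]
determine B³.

[[1, 0], [6, 1]]

B = I + N where N = [[0, 0], [2, 0]] is strictly lower-triangular, so N² = 0.
(I + N)³ = I + 3·N = [[1, 0], [6, 1]].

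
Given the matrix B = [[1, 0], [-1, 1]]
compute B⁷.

[[1, 0], [-7, 1]]

B = I + N where N = [[0, 0], [-1, 0]] is strictly lower-triangular, so N² = 0.
(I + N)⁷ = I + 7·N = [[1, 0], [-7, 1]].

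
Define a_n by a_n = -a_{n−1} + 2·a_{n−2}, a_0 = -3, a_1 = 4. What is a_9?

1194

With companion matrix Q = [[-1, 2], [1, 0]], [a_n, a_{n−1}]ᵀ = Q·[a_{n−1}, a_{n−2}]ᵀ, so [a_9, a_8]ᵀ = Q⁸·[a_1, a_0]ᵀ.
Q⁸ = [[171, -170], [-85, 86]], giving [a_9, a_8]ᵀ = [[1194], [-598]].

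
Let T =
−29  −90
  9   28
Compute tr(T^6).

65

tr T = −1 and det T = −2, so the characteristic polynomial is λ² − (−1)λ + (−2) with roots 1 and −2.
Eigenvectors give P = [[−3, −10], [1, 3]] with P⁻¹ = [[3, 10], [−1, −3]], and T = P·diag(1, −2)·P⁻¹.
Then T^6 = P·diag(1, 64)·P⁻¹ = [[−3, −640], [1, 192]] · [[3, 10], [−1, −3]] = [[631, 1890], [−189, −566]].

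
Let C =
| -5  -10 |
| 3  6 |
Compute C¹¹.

[[-5, -10], [3, 6]]

C² = C (a projection; rank 1, trace 1), so C¹¹ = C.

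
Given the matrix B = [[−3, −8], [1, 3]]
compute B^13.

B² = I (check: tr B = 0 and det B = −1), so B^13 = B since 13 is odd.

[[−3, −8], [1, 3]]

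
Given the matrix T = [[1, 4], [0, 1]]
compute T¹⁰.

[[1, 40], [0, 1]]

T = I + N where N = [[0, 4], [0, 0]] is strictly upper-triangular, so N² = 0.
(I + N)¹⁰ = I + 10·N = [[1, 40], [0, 1]].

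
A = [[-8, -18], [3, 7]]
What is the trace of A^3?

tr A = -1 and det A = -2, so the characteristic polynomial is λ² − (-1)λ + (-2) with roots -2 and 1.
Eigenvectors give P = [[-3, -2], [1, 1]] with P⁻¹ = [[-1, -2], [1, 3]], and A = P·diag(-2, 1)·P⁻¹.
Then A^3 = P·diag(-8, 1)·P⁻¹ = [[24, -2], [-8, 1]] · [[-1, -2], [1, 3]] = [[-26, -54], [9, 19]].

-7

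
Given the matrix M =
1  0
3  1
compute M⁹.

[[1, 0], [27, 1]]

M = I + N where N = [[0, 0], [3, 0]] is strictly lower-triangular, so N² = 0.
(I + N)⁹ = I + 9·N = [[1, 0], [27, 1]].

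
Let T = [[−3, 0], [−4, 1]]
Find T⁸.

tr T = −2 and det T = −3, so the characteristic polynomial is λ² − (−2)λ + (−3) with roots 1 and −3.
Eigenvectors give P = [[0, 1], [−1, 1]] with P⁻¹ = [[1, −1], [1, 0]], and T = P·diag(1, −3)·P⁻¹.
Then T⁸ = P·diag(1, 6561)·P⁻¹ = [[0, 6561], [−1, 6561]] · [[1, −1], [1, 0]] = [[6561, 0], [6560, 1]].

[[6561, 0], [6560, 1]]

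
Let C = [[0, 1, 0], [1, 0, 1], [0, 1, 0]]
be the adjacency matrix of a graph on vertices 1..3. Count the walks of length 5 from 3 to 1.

The number of length-5 walks from vertex 3 to vertex 1 is entry (3,1) of C⁵, where C is the adjacency matrix.
C² = [[1, 0, 1], [0, 2, 0], [1, 0, 1]]
C³ = [[0, 2, 0], [2, 0, 2], [0, 2, 0]]
C⁴ = [[2, 0, 2], [0, 4, 0], [2, 0, 2]]
C⁵ = [[0, 4, 0], [4, 0, 4], [0, 4, 0]]

0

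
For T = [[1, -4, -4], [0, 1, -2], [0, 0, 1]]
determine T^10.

T = I + N where N = [[0, -4, -4], [0, 0, -2], [0, 0, 0]] is strictly upper-triangular, so N^3 = 0.
(I + N)^10 = I + 10·N + 45·N^2 = [[1, -40, 320], [0, 1, -20], [0, 0, 1]].

[[1, -40, 320], [0, 1, -20], [0, 0, 1]]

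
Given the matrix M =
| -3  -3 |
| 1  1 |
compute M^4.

[[24, 24], [-8, -8]]

M^2 = [[6, 6], [-2, -2]]
M^3 = [[-12, -12], [4, 4]]
M^4 = [[24, 24], [-8, -8]]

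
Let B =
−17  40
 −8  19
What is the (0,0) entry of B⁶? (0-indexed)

−2911

tr B = 2 and det B = −3, so the characteristic polynomial is λ² − (2)λ + (−3) with roots −1 and 3.
Eigenvectors give P = [[5, −2], [2, −1]] with P⁻¹ = [[1, −2], [2, −5]], and B = P·diag(−1, 3)·P⁻¹.
Then B⁶ = P·diag(1, 729)·P⁻¹ = [[5, −1458], [2, −729]] · [[1, −2], [2, −5]] = [[−2911, 7280], [−1456, 3641]].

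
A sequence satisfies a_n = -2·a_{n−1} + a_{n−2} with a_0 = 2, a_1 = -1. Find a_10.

4348

With companion matrix T = [[-2, 1], [1, 0]], [a_n, a_{n−1}]ᵀ = T·[a_{n−1}, a_{n−2}]ᵀ, so [a_10, a_9]ᵀ = T⁹·[a_1, a_0]ᵀ.
T⁹ = [[-2378, 985], [985, -408]], giving [a_10, a_9]ᵀ = [[4348], [-1801]].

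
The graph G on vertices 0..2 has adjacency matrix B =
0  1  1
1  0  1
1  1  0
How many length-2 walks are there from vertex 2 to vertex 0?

The number of length-2 walks from vertex 2 to vertex 0 is entry (2,0) of B^2, where B is the adjacency matrix.
B^2 = [[2, 1, 1], [1, 2, 1], [1, 1, 2]]

1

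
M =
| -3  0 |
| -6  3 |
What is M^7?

[[-2187, 0], [-4374, 2187]]

tr M = 0 and det M = -9, so the characteristic polynomial is λ² − (0)λ + (-9) with roots 3 and -3.
Eigenvectors give P = [[0, 1], [-1, 1]] with P⁻¹ = [[1, -1], [1, 0]], and M = P·diag(3, -3)·P⁻¹.
Then M^7 = P·diag(2187, -2187)·P⁻¹ = [[0, -2187], [-2187, -2187]] · [[1, -1], [1, 0]] = [[-2187, 0], [-4374, 2187]].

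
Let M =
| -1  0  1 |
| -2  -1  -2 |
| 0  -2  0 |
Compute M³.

[[3, 4, 5], [-14, -5, -6], [-8, -10, 0]]

M² = [[1, -2, -1], [4, 5, 0], [4, 2, 4]]
M³ = [[3, 4, 5], [-14, -5, -6], [-8, -10, 0]]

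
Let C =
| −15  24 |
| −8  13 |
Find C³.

[[−111, 168], [−56, 85]]

tr C = −2 and det C = −3, so the characteristic polynomial is λ² − (−2)λ + (−3) with roots −3 and 1.
Eigenvectors give P = [[−2, 3], [−1, 2]] with P⁻¹ = [[−2, 3], [−1, 2]], and C = P·diag(−3, 1)·P⁻¹.
Then C³ = P·diag(−27, 1)·P⁻¹ = [[54, 3], [27, 2]] · [[−2, 3], [−1, 2]] = [[−111, 168], [−56, 85]].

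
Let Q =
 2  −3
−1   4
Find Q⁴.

[[157, −468], [−156, 469]]

Q² = [[7, −18], [−6, 19]]
Q³ = [[32, −93], [−31, 94]]
Q⁴ = [[157, −468], [−156, 469]]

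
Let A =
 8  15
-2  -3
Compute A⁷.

tr A = 5 and det A = 6, so the characteristic polynomial is λ² − (5)λ + (6) with roots 3 and 2.
Eigenvectors give P = [[-3, -5], [1, 2]] with P⁻¹ = [[-2, -5], [1, 3]], and A = P·diag(3, 2)·P⁻¹.
Then A⁷ = P·diag(2187, 128)·P⁻¹ = [[-6561, -640], [2187, 256]] · [[-2, -5], [1, 3]] = [[12482, 30885], [-4118, -10167]].

[[12482, 30885], [-4118, -10167]]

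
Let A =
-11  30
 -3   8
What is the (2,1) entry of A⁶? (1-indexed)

tr A = -3 and det A = 2, so the characteristic polynomial is λ² − (-3)λ + (2) with roots -2 and -1.
Eigenvectors give P = [[10, 3], [3, 1]] with P⁻¹ = [[1, -3], [-3, 10]], and A = P·diag(-2, -1)·P⁻¹.
Then A⁶ = P·diag(64, 1)·P⁻¹ = [[640, 3], [192, 1]] · [[1, -3], [-3, 10]] = [[631, -1890], [189, -566]].

189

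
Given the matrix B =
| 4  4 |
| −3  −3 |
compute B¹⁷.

[[4, 4], [−3, −3]]

B² = B (a projection; rank 1, trace 1), so B¹⁷ = B.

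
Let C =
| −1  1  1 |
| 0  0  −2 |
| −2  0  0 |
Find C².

[[−1, −1, −3], [4, 0, 0], [2, −2, −2]]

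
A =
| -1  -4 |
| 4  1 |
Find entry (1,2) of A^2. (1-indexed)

0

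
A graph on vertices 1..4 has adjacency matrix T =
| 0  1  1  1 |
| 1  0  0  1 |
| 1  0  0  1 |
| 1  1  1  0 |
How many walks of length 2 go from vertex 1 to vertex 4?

The number of length-2 walks from vertex 1 to vertex 4 is entry (1,4) of T², where T is the adjacency matrix.
T² = [[3, 1, 1, 2], [1, 2, 2, 1], [1, 2, 2, 1], [2, 1, 1, 3]]

2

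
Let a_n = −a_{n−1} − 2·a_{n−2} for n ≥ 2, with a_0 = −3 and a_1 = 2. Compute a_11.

With companion matrix Q = [[−1, −2], [1, 0]], [a_n, a_{n−1}]ᵀ = Q·[a_{n−1}, a_{n−2}]ᵀ, so [a_11, a_10]ᵀ = Q¹⁰·[a_1, a_0]ᵀ.
Q¹⁰ = [[23, −22], [11, 34]], giving [a_11, a_10]ᵀ = [[112], [−80]].

112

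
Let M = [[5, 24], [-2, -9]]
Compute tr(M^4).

tr M = -4 and det M = 3, so the characteristic polynomial is λ² − (-4)λ + (3) with roots -3 and -1.
Eigenvectors give P = [[-3, 4], [1, -1]] with P⁻¹ = [[1, 4], [1, 3]], and M = P·diag(-3, -1)·P⁻¹.
Then M^4 = P·diag(81, 1)·P⁻¹ = [[-243, 4], [81, -1]] · [[1, 4], [1, 3]] = [[-239, -960], [80, 321]].

82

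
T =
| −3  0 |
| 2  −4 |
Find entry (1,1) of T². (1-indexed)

9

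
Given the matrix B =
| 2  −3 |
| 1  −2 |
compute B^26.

B² = I (check: tr B = 0 and det B = −1), so B^26 = I since 26 is even.

[[1, 0], [0, 1]]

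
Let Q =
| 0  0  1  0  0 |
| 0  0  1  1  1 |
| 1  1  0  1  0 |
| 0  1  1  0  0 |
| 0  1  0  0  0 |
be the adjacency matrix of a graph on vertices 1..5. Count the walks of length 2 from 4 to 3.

1

The number of length-2 walks from vertex 4 to vertex 3 is entry (4,3) of Q^2, where Q is the adjacency matrix.
Q^2 = [[1, 1, 0, 1, 0], [1, 3, 1, 1, 0], [0, 1, 3, 1, 1], [1, 1, 1, 2, 1], [0, 0, 1, 1, 1]]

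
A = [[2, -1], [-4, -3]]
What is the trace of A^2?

21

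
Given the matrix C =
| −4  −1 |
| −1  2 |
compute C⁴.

[[293, 44], [44, 29]]

C² = [[17, 2], [2, 5]]
C³ = [[−70, −13], [−13, 8]]
C⁴ = [[293, 44], [44, 29]]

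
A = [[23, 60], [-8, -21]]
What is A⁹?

tr A = 2 and det A = -3, so the characteristic polynomial is λ² − (2)λ + (-3) with roots 3 and -1.
Eigenvectors give P = [[-3, -5], [1, 2]] with P⁻¹ = [[-2, -5], [1, 3]], and A = P·diag(3, -1)·P⁻¹.
Then A⁹ = P·diag(19683, -1)·P⁻¹ = [[-59049, 5], [19683, -2]] · [[-2, -5], [1, 3]] = [[118103, 295260], [-39368, -98421]].

[[118103, 295260], [-39368, -98421]]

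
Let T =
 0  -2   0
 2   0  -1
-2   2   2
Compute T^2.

[[-4, 0, 2], [2, -6, -2], [0, 8, 2]]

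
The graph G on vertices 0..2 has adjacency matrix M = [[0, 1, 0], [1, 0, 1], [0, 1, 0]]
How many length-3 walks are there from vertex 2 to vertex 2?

0

The number of length-3 walks from vertex 2 to vertex 2 is entry (2,2) of M³, where M is the adjacency matrix.
M² = [[1, 0, 1], [0, 2, 0], [1, 0, 1]]
M³ = [[0, 2, 0], [2, 0, 2], [0, 2, 0]]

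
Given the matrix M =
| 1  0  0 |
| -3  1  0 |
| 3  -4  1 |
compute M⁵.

[[1, 0, 0], [-15, 1, 0], [135, -20, 1]]

M = I + N where N = [[0, 0, 0], [-3, 0, 0], [3, -4, 0]] is strictly lower-triangular, so N³ = 0.
(I + N)⁵ = I + 5·N + 10·N² = [[1, 0, 0], [-15, 1, 0], [135, -20, 1]].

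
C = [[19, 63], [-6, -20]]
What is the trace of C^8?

257

tr C = -1 and det C = -2, so the characteristic polynomial is λ² − (-1)λ + (-2) with roots -2 and 1.
Eigenvectors give P = [[-3, 7], [1, -2]] with P⁻¹ = [[2, 7], [1, 3]], and C = P·diag(-2, 1)·P⁻¹.
Then C^8 = P·diag(256, 1)·P⁻¹ = [[-768, 7], [256, -2]] · [[2, 7], [1, 3]] = [[-1529, -5355], [510, 1786]].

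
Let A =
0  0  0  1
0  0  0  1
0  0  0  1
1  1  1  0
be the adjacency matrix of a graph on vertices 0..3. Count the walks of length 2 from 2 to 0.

1

The number of length-2 walks from vertex 2 to vertex 0 is entry (2,0) of A^2, where A is the adjacency matrix.
A^2 = [[1, 1, 1, 0], [1, 1, 1, 0], [1, 1, 1, 0], [0, 0, 0, 3]]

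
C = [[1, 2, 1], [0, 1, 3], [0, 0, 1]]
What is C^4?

C = I + N where N = [[0, 2, 1], [0, 0, 3], [0, 0, 0]] is strictly upper-triangular, so N^3 = 0.
(I + N)^4 = I + 4·N + 6·N^2 = [[1, 8, 40], [0, 1, 12], [0, 0, 1]].

[[1, 8, 40], [0, 1, 12], [0, 0, 1]]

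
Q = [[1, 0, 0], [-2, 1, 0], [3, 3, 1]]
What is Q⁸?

[[1, 0, 0], [-16, 1, 0], [-144, 24, 1]]

Q = I + N where N = [[0, 0, 0], [-2, 0, 0], [3, 3, 0]] is strictly lower-triangular, so N³ = 0.
(I + N)⁸ = I + 8·N + 28·N² = [[1, 0, 0], [-16, 1, 0], [-144, 24, 1]].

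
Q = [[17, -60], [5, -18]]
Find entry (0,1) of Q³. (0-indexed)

tr Q = -1 and det Q = -6, so the characteristic polynomial is λ² − (-1)λ + (-6) with roots 2 and -3.
Eigenvectors give P = [[4, -3], [1, -1]] with P⁻¹ = [[1, -3], [1, -4]], and Q = P·diag(2, -3)·P⁻¹.
Then Q³ = P·diag(8, -27)·P⁻¹ = [[32, 81], [8, 27]] · [[1, -3], [1, -4]] = [[113, -420], [35, -132]].

-420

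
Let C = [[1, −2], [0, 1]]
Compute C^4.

C = I + N where N = [[0, −2], [0, 0]] is strictly upper-triangular, so N^2 = 0.
(I + N)^4 = I + 4·N = [[1, −8], [0, 1]].

[[1, −8], [0, 1]]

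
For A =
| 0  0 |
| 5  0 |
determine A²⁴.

A is strictly triangular, hence nilpotent: A² = 0, so A²⁴ = 0.

[[0, 0], [0, 0]]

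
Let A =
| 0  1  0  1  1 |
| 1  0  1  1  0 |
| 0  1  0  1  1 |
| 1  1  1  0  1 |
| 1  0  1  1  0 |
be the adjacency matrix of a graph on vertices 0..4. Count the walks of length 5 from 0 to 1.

The number of length-5 walks from vertex 0 to vertex 1 is entry (0,1) of A^5, where A is the adjacency matrix.
A^2 = [[3, 1, 3, 2, 1], [1, 3, 1, 2, 3], [3, 1, 3, 2, 1], [2, 2, 2, 4, 2], [1, 3, 1, 2, 3]]
A^3 = [[4, 8, 4, 8, 8], [8, 4, 8, 8, 4], [4, 8, 4, 8, 8], [8, 8, 8, 8, 8], [8, 4, 8, 8, 4]]
A^4 = [[24, 16, 24, 24, 16], [16, 24, 16, 24, 24], [24, 16, 24, 24, 16], [24, 24, 24, 32, 24], [16, 24, 16, 24, 24]]
A^5 = [[56, 72, 56, 80, 72], [72, 56, 72, 80, 56], [56, 72, 56, 80, 72], [80, 80, 80, 96, 80], [72, 56, 72, 80, 56]]

72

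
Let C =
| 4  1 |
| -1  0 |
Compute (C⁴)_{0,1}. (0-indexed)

C² = [[15, 4], [-4, -1]]
C³ = [[56, 15], [-15, -4]]
C⁴ = [[209, 56], [-56, -15]]

56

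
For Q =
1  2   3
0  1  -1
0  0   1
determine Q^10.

Q = I + N where N = [[0, 2, 3], [0, 0, -1], [0, 0, 0]] is strictly upper-triangular, so N^3 = 0.
(I + N)^10 = I + 10·N + 45·N^2 = [[1, 20, -60], [0, 1, -10], [0, 0, 1]].

[[1, 20, -60], [0, 1, -10], [0, 0, 1]]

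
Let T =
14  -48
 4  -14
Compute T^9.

tr T = 0 and det T = -4, so the characteristic polynomial is λ² − (0)λ + (-4) with roots -2 and 2.
Eigenvectors give P = [[3, 4], [1, 1]] with P⁻¹ = [[-1, 4], [1, -3]], and T = P·diag(-2, 2)·P⁻¹.
Then T^9 = P·diag(-512, 512)·P⁻¹ = [[-1536, 2048], [-512, 512]] · [[-1, 4], [1, -3]] = [[3584, -12288], [1024, -3584]].

[[3584, -12288], [1024, -3584]]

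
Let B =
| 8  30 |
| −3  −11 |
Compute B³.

tr B = −3 and det B = 2, so the characteristic polynomial is λ² − (−3)λ + (2) with roots −2 and −1.
Eigenvectors give P = [[−3, 10], [1, −3]] with P⁻¹ = [[3, 10], [1, 3]], and B = P·diag(−2, −1)·P⁻¹.
Then B³ = P·diag(−8, −1)·P⁻¹ = [[24, −10], [−8, 3]] · [[3, 10], [1, 3]] = [[62, 210], [−21, −71]].

[[62, 210], [−21, −71]]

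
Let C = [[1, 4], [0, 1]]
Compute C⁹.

[[1, 36], [0, 1]]

C = I + N where N = [[0, 4], [0, 0]] is strictly upper-triangular, so N² = 0.
(I + N)⁹ = I + 9·N = [[1, 36], [0, 1]].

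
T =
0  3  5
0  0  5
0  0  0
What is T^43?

[[0, 0, 0], [0, 0, 0], [0, 0, 0]]

T is strictly triangular, hence nilpotent: T^3 = 0, so T^43 = 0.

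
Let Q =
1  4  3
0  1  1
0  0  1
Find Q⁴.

[[1, 16, 36], [0, 1, 4], [0, 0, 1]]

Q = I + N where N = [[0, 4, 3], [0, 0, 1], [0, 0, 0]] is strictly upper-triangular, so N³ = 0.
(I + N)⁴ = I + 4·N + 6·N² = [[1, 16, 36], [0, 1, 4], [0, 0, 1]].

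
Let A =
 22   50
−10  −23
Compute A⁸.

tr A = −1 and det A = −6, so the characteristic polynomial is λ² − (−1)λ + (−6) with roots −3 and 2.
Eigenvectors give P = [[−2, 5], [1, −2]] with P⁻¹ = [[2, 5], [1, 2]], and A = P·diag(−3, 2)·P⁻¹.
Then A⁸ = P·diag(6561, 256)·P⁻¹ = [[−13122, 1280], [6561, −512]] · [[2, 5], [1, 2]] = [[−24964, −63050], [12610, 31781]].

[[−24964, −63050], [12610, 31781]]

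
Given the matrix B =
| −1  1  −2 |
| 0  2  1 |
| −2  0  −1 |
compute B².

[[5, 1, 5], [−2, 4, 1], [4, −2, 5]]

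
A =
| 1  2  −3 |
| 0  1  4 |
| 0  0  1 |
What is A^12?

A = I + N where N = [[0, 2, −3], [0, 0, 4], [0, 0, 0]] is strictly upper-triangular, so N^3 = 0.
(I + N)^12 = I + 12·N + 66·N^2 = [[1, 24, 492], [0, 1, 48], [0, 0, 1]].

[[1, 24, 492], [0, 1, 48], [0, 0, 1]]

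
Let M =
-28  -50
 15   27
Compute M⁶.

[[4054, 6650], [-1995, -3261]]

tr M = -1 and det M = -6, so the characteristic polynomial is λ² − (-1)λ + (-6) with roots -3 and 2.
Eigenvectors give P = [[-2, -5], [1, 3]] with P⁻¹ = [[-3, -5], [1, 2]], and M = P·diag(-3, 2)·P⁻¹.
Then M⁶ = P·diag(729, 64)·P⁻¹ = [[-1458, -320], [729, 192]] · [[-3, -5], [1, 2]] = [[4054, 6650], [-1995, -3261]].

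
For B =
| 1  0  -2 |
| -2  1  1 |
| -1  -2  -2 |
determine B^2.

[[3, 4, 2], [-5, -1, 3], [5, 2, 4]]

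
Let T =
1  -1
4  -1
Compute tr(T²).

-6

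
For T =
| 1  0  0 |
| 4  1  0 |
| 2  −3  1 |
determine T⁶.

[[1, 0, 0], [24, 1, 0], [−168, −18, 1]]

T = I + N where N = [[0, 0, 0], [4, 0, 0], [2, −3, 0]] is strictly lower-triangular, so N³ = 0.
(I + N)⁶ = I + 6·N + 15·N² = [[1, 0, 0], [24, 1, 0], [−168, −18, 1]].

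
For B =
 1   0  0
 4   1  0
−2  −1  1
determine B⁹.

[[1, 0, 0], [36, 1, 0], [−162, −9, 1]]

B = I + N where N = [[0, 0, 0], [4, 0, 0], [−2, −1, 0]] is strictly lower-triangular, so N³ = 0.
(I + N)⁹ = I + 9·N + 36·N² = [[1, 0, 0], [36, 1, 0], [−162, −9, 1]].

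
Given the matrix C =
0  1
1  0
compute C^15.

[[0, 1], [1, 0]]

C² = I (check: tr C = 0 and det C = −1), so C^15 = C since 15 is odd.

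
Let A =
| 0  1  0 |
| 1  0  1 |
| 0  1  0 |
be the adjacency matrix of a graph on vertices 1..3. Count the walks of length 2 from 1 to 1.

The number of length-2 walks from vertex 1 to vertex 1 is entry (1,1) of A², where A is the adjacency matrix.
A² = [[1, 0, 1], [0, 2, 0], [1, 0, 1]]

1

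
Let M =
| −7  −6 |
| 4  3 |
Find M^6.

tr M = −4 and det M = 3, so the characteristic polynomial is λ² − (−4)λ + (3) with roots −1 and −3.
Eigenvectors give P = [[1, 3], [−1, −2]] with P⁻¹ = [[−2, −3], [1, 1]], and M = P·diag(−1, −3)·P⁻¹.
Then M^6 = P·diag(1, 729)·P⁻¹ = [[1, 2187], [−1, −1458]] · [[−2, −3], [1, 1]] = [[2185, 2184], [−1456, −1455]].

[[2185, 2184], [−1456, −1455]]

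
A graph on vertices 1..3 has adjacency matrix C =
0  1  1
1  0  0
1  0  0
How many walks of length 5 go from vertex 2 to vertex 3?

The number of length-5 walks from vertex 2 to vertex 3 is entry (2,3) of C^5, where C is the adjacency matrix.
C^2 = [[2, 0, 0], [0, 1, 1], [0, 1, 1]]
C^3 = [[0, 2, 2], [2, 0, 0], [2, 0, 0]]
C^4 = [[4, 0, 0], [0, 2, 2], [0, 2, 2]]
C^5 = [[0, 4, 4], [4, 0, 0], [4, 0, 0]]

0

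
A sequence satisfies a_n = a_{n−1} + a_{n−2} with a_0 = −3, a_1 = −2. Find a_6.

−31

With companion matrix Q = [[1, 1], [1, 0]], [a_n, a_{n−1}]ᵀ = Q·[a_{n−1}, a_{n−2}]ᵀ, so [a_6, a_5]ᵀ = Q⁵·[a_1, a_0]ᵀ.
Q⁵ = [[8, 5], [5, 3]], giving [a_6, a_5]ᵀ = [[−31], [−19]].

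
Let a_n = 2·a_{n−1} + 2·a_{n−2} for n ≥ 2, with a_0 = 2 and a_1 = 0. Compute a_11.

With companion matrix T = [[2, 2], [1, 0]], [a_n, a_{n−1}]ᵀ = T·[a_{n−1}, a_{n−2}]ᵀ, so [a_11, a_10]ᵀ = T^10·[a_1, a_0]ᵀ.
T^10 = [[18272, 13376], [6688, 4896]], giving [a_11, a_10]ᵀ = [[26752], [9792]].

26752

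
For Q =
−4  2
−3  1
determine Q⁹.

tr Q = −3 and det Q = 2, so the characteristic polynomial is λ² − (−3)λ + (2) with roots −1 and −2.
Eigenvectors give P = [[−2, 1], [−3, 1]] with P⁻¹ = [[1, −1], [3, −2]], and Q = P·diag(−1, −2)·P⁻¹.
Then Q⁹ = P·diag(−1, −512)·P⁻¹ = [[2, −512], [3, −512]] · [[1, −1], [3, −2]] = [[−1534, 1022], [−1533, 1021]].

[[−1534, 1022], [−1533, 1021]]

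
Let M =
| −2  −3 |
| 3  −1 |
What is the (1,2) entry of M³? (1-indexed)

6

M² = [[−5, 9], [−9, −8]]
M³ = [[37, 6], [−6, 35]]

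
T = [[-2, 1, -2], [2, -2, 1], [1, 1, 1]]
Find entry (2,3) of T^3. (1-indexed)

16

T^2 = [[4, -6, 3], [-7, 7, -5], [1, 0, 0]]
T^3 = [[-17, 19, -11], [23, -26, 16], [-2, 1, -2]]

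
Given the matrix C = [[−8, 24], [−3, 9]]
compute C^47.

[[−8, 24], [−3, 9]]

C² = C (a projection; rank 1, trace 1), so C^47 = C.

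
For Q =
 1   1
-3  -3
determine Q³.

Q² = [[-2, -2], [6, 6]]
Q³ = [[4, 4], [-12, -12]]

[[4, 4], [-12, -12]]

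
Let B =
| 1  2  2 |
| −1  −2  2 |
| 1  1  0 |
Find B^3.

B^2 = [[1, 0, 6], [3, 4, −6], [0, 0, 4]]
B^3 = [[7, 8, 2], [−7, −8, 14], [4, 4, 0]]

[[7, 8, 2], [−7, −8, 14], [4, 4, 0]]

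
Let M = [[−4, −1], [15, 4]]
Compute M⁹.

M² = I (check: tr M = 0 and det M = −1), so M⁹ = M since 9 is odd.

[[−4, −1], [15, 4]]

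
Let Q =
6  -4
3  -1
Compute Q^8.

[[25476, -25220], [18915, -18659]]

tr Q = 5 and det Q = 6, so the characteristic polynomial is λ² − (5)λ + (6) with roots 3 and 2.
Eigenvectors give P = [[4, 1], [3, 1]] with P⁻¹ = [[1, -1], [-3, 4]], and Q = P·diag(3, 2)·P⁻¹.
Then Q^8 = P·diag(6561, 256)·P⁻¹ = [[26244, 256], [19683, 256]] · [[1, -1], [-3, 4]] = [[25476, -25220], [18915, -18659]].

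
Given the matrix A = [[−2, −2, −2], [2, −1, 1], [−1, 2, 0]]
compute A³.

A² = [[2, 2, 2], [−7, −1, −5], [6, 0, 4]]
A³ = [[−2, −2, −2], [17, 5, 13], [−16, −4, −12]]

[[−2, −2, −2], [17, 5, 13], [−16, −4, −12]]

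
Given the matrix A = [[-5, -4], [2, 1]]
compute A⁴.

tr A = -4 and det A = 3, so the characteristic polynomial is λ² − (-4)λ + (3) with roots -3 and -1.
Eigenvectors give P = [[2, 1], [-1, -1]] with P⁻¹ = [[1, 1], [-1, -2]], and A = P·diag(-3, -1)·P⁻¹.
Then A⁴ = P·diag(81, 1)·P⁻¹ = [[162, 1], [-81, -1]] · [[1, 1], [-1, -2]] = [[161, 160], [-80, -79]].

[[161, 160], [-80, -79]]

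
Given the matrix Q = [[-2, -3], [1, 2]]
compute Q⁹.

[[-2, -3], [1, 2]]

Q² = I (check: tr Q = 0 and det Q = -1), so Q⁹ = Q since 9 is odd.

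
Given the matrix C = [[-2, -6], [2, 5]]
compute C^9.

[[-1532, -3066], [1022, 2045]]

tr C = 3 and det C = 2, so the characteristic polynomial is λ² − (3)λ + (2) with roots 1 and 2.
Eigenvectors give P = [[-2, -3], [1, 2]] with P⁻¹ = [[-2, -3], [1, 2]], and C = P·diag(1, 2)·P⁻¹.
Then C^9 = P·diag(1, 512)·P⁻¹ = [[-2, -1536], [1, 1024]] · [[-2, -3], [1, 2]] = [[-1532, -3066], [1022, 2045]].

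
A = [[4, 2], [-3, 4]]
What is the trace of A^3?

A^2 = [[10, 16], [-24, 10]]
A^3 = [[-8, 84], [-126, -8]]

-16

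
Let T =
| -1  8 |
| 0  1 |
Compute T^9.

T² = I (check: tr T = 0 and det T = -1), so T^9 = T since 9 is odd.

[[-1, 8], [0, 1]]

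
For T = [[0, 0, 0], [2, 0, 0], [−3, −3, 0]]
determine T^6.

[[0, 0, 0], [0, 0, 0], [0, 0, 0]]

T is strictly triangular, hence nilpotent: T^3 = 0, so T^6 = 0.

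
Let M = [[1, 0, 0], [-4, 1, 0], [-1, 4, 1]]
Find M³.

[[1, 0, 0], [-12, 1, 0], [-51, 12, 1]]

M = I + N where N = [[0, 0, 0], [-4, 0, 0], [-1, 4, 0]] is strictly lower-triangular, so N³ = 0.
(I + N)³ = I + 3·N + 3·N² = [[1, 0, 0], [-12, 1, 0], [-51, 12, 1]].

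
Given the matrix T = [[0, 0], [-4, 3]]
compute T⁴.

T² = [[0, 0], [-12, 9]]
T³ = [[0, 0], [-36, 27]]
T⁴ = [[0, 0], [-108, 81]]

[[0, 0], [-108, 81]]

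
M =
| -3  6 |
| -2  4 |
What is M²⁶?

M² = M (a projection; rank 1, trace 1), so M²⁶ = M.

[[-3, 6], [-2, 4]]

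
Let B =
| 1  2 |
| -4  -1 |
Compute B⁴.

B² = [[-7, 0], [0, -7]]
B³ = [[-7, -14], [28, 7]]
B⁴ = [[49, 0], [0, 49]]

[[49, 0], [0, 49]]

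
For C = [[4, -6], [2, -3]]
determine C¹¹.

C² = C (a projection; rank 1, trace 1), so C¹¹ = C.

[[4, -6], [2, -3]]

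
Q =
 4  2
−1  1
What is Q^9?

tr Q = 5 and det Q = 6, so the characteristic polynomial is λ² − (5)λ + (6) with roots 3 and 2.
Eigenvectors give P = [[2, −1], [−1, 1]] with P⁻¹ = [[1, 1], [1, 2]], and Q = P·diag(3, 2)·P⁻¹.
Then Q^9 = P·diag(19683, 512)·P⁻¹ = [[39366, −512], [−19683, 512]] · [[1, 1], [1, 2]] = [[38854, 38342], [−19171, −18659]].

[[38854, 38342], [−19171, −18659]]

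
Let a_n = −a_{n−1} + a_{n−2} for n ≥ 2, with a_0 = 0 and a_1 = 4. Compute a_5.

20

With companion matrix Q = [[−1, 1], [1, 0]], [a_n, a_{n−1}]ᵀ = Q·[a_{n−1}, a_{n−2}]ᵀ, so [a_5, a_4]ᵀ = Q^4·[a_1, a_0]ᵀ.
Q^4 = [[5, −3], [−3, 2]], giving [a_5, a_4]ᵀ = [[20], [−12]].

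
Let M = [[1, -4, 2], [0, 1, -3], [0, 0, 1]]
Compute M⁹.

M = I + N where N = [[0, -4, 2], [0, 0, -3], [0, 0, 0]] is strictly upper-triangular, so N³ = 0.
(I + N)⁹ = I + 9·N + 36·N² = [[1, -36, 450], [0, 1, -27], [0, 0, 1]].

[[1, -36, 450], [0, 1, -27], [0, 0, 1]]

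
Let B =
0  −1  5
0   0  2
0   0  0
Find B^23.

[[0, 0, 0], [0, 0, 0], [0, 0, 0]]

B is strictly triangular, hence nilpotent: B^3 = 0, so B^23 = 0.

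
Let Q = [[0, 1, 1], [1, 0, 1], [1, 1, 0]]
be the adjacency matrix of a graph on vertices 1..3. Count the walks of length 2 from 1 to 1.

2

The number of length-2 walks from vertex 1 to vertex 1 is entry (1,1) of Q², where Q is the adjacency matrix.
Q² = [[2, 1, 1], [1, 2, 1], [1, 1, 2]]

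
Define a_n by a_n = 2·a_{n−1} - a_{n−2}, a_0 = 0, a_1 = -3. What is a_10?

With companion matrix T = [[2, -1], [1, 0]], [a_n, a_{n−1}]ᵀ = T·[a_{n−1}, a_{n−2}]ᵀ, so [a_10, a_9]ᵀ = T^9·[a_1, a_0]ᵀ.
T^9 = [[10, -9], [9, -8]], giving [a_10, a_9]ᵀ = [[-30], [-27]].

-30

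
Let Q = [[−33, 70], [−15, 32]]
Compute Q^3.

tr Q = −1 and det Q = −6, so the characteristic polynomial is λ² − (−1)λ + (−6) with roots −3 and 2.
Eigenvectors give P = [[−7, 2], [−3, 1]] with P⁻¹ = [[−1, 2], [−3, 7]], and Q = P·diag(−3, 2)·P⁻¹.
Then Q^3 = P·diag(−27, 8)·P⁻¹ = [[189, 16], [81, 8]] · [[−1, 2], [−3, 7]] = [[−237, 490], [−105, 218]].

[[−237, 490], [−105, 218]]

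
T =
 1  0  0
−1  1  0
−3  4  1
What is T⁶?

T = I + N where N = [[0, 0, 0], [−1, 0, 0], [−3, 4, 0]] is strictly lower-triangular, so N³ = 0.
(I + N)⁶ = I + 6·N + 15·N² = [[1, 0, 0], [−6, 1, 0], [−78, 24, 1]].

[[1, 0, 0], [−6, 1, 0], [−78, 24, 1]]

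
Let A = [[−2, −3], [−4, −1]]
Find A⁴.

A² = [[16, 9], [12, 13]]
A³ = [[−68, −57], [−76, −49]]
A⁴ = [[364, 261], [348, 277]]

[[364, 261], [348, 277]]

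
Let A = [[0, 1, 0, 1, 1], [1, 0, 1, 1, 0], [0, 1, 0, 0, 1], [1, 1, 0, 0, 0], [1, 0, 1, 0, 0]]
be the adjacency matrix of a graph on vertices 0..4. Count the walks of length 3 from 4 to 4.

The number of length-3 walks from vertex 4 to vertex 4 is entry (4,4) of A^3, where A is the adjacency matrix.
A^2 = [[3, 1, 2, 1, 0], [1, 3, 0, 1, 2], [2, 0, 2, 1, 0], [1, 1, 1, 2, 1], [0, 2, 0, 1, 2]]
A^3 = [[2, 6, 1, 4, 5], [6, 2, 5, 4, 1], [1, 5, 0, 2, 4], [4, 4, 2, 2, 2], [5, 1, 4, 2, 0]]

0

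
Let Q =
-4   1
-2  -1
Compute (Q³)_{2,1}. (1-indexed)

tr Q = -5 and det Q = 6, so the characteristic polynomial is λ² − (-5)λ + (6) with roots -3 and -2.
Eigenvectors give P = [[1, -1], [1, -2]] with P⁻¹ = [[2, -1], [1, -1]], and Q = P·diag(-3, -2)·P⁻¹.
Then Q³ = P·diag(-27, -8)·P⁻¹ = [[-27, 8], [-27, 16]] · [[2, -1], [1, -1]] = [[-46, 19], [-38, 11]].

-38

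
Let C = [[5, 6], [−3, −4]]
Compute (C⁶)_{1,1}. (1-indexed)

tr C = 1 and det C = −2, so the characteristic polynomial is λ² − (1)λ + (−2) with roots −1 and 2.
Eigenvectors give P = [[1, 2], [−1, −1]] with P⁻¹ = [[−1, −2], [1, 1]], and C = P·diag(−1, 2)·P⁻¹.
Then C⁶ = P·diag(1, 64)·P⁻¹ = [[1, 128], [−1, −64]] · [[−1, −2], [1, 1]] = [[127, 126], [−63, −62]].

127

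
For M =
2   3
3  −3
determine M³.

[[17, 48], [48, −63]]

M² = [[13, −3], [−3, 18]]
M³ = [[17, 48], [48, −63]]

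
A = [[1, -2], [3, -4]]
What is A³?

tr A = -3 and det A = 2, so the characteristic polynomial is λ² − (-3)λ + (2) with roots -1 and -2.
Eigenvectors give P = [[1, -2], [1, -3]] with P⁻¹ = [[3, -2], [1, -1]], and A = P·diag(-1, -2)·P⁻¹.
Then A³ = P·diag(-1, -8)·P⁻¹ = [[-1, 16], [-1, 24]] · [[3, -2], [1, -1]] = [[13, -14], [21, -22]].

[[13, -14], [21, -22]]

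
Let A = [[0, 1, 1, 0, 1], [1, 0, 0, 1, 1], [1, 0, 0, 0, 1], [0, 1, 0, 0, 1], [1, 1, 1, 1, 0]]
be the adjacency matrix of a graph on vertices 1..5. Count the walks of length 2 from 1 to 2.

The number of length-2 walks from vertex 1 to vertex 2 is entry (1,2) of A², where A is the adjacency matrix.
A² = [[3, 1, 1, 2, 2], [1, 3, 2, 1, 2], [1, 2, 2, 1, 1], [2, 1, 1, 2, 1], [2, 2, 1, 1, 4]]

1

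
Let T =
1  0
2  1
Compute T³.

T = I + N where N = [[0, 0], [2, 0]] is strictly lower-triangular, so N² = 0.
(I + N)³ = I + 3·N = [[1, 0], [6, 1]].

[[1, 0], [6, 1]]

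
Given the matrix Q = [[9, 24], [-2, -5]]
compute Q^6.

tr Q = 4 and det Q = 3, so the characteristic polynomial is λ² − (4)λ + (3) with roots 1 and 3.
Eigenvectors give P = [[-3, 4], [1, -1]] with P⁻¹ = [[1, 4], [1, 3]], and Q = P·diag(1, 3)·P⁻¹.
Then Q^6 = P·diag(1, 729)·P⁻¹ = [[-3, 2916], [1, -729]] · [[1, 4], [1, 3]] = [[2913, 8736], [-728, -2183]].

[[2913, 8736], [-728, -2183]]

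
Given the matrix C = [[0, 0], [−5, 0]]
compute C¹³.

[[0, 0], [0, 0]]

C is strictly triangular, hence nilpotent: C² = 0, so C¹³ = 0.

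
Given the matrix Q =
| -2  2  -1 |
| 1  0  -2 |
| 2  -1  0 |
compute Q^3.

[[-15, 10, 2], [14, -11, -2], [14, -10, -3]]

Q^2 = [[4, -3, -2], [-6, 4, -1], [-5, 4, 0]]
Q^3 = [[-15, 10, 2], [14, -11, -2], [14, -10, -3]]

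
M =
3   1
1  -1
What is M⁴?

[[104, 24], [24, 8]]

M² = [[10, 2], [2, 2]]
M³ = [[32, 8], [8, 0]]
M⁴ = [[104, 24], [24, 8]]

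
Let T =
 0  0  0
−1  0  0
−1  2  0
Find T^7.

T is strictly triangular, hence nilpotent: T^3 = 0, so T^7 = 0.

[[0, 0, 0], [0, 0, 0], [0, 0, 0]]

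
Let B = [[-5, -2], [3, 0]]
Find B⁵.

[[-665, -422], [633, 390]]

tr B = -5 and det B = 6, so the characteristic polynomial is λ² − (-5)λ + (6) with roots -3 and -2.
Eigenvectors give P = [[-1, -2], [1, 3]] with P⁻¹ = [[-3, -2], [1, 1]], and B = P·diag(-3, -2)·P⁻¹.
Then B⁵ = P·diag(-243, -32)·P⁻¹ = [[243, 64], [-243, -96]] · [[-3, -2], [1, 1]] = [[-665, -422], [633, 390]].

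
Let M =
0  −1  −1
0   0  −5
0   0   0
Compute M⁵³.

[[0, 0, 0], [0, 0, 0], [0, 0, 0]]

M is strictly triangular, hence nilpotent: M³ = 0, so M⁵³ = 0.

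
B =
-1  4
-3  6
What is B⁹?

[[-57001, 76684], [-57513, 77196]]

tr B = 5 and det B = 6, so the characteristic polynomial is λ² − (5)λ + (6) with roots 2 and 3.
Eigenvectors give P = [[-4, 1], [-3, 1]] with P⁻¹ = [[-1, 1], [-3, 4]], and B = P·diag(2, 3)·P⁻¹.
Then B⁹ = P·diag(512, 19683)·P⁻¹ = [[-2048, 19683], [-1536, 19683]] · [[-1, 1], [-3, 4]] = [[-57001, 76684], [-57513, 77196]].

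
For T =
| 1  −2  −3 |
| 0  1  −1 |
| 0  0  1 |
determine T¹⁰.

T = I + N where N = [[0, −2, −3], [0, 0, −1], [0, 0, 0]] is strictly upper-triangular, so N³ = 0.
(I + N)¹⁰ = I + 10·N + 45·N² = [[1, −20, 60], [0, 1, −10], [0, 0, 1]].

[[1, −20, 60], [0, 1, −10], [0, 0, 1]]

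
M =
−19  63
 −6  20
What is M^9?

tr M = 1 and det M = −2, so the characteristic polynomial is λ² − (1)λ + (−2) with roots −1 and 2.
Eigenvectors give P = [[7, −3], [2, −1]] with P⁻¹ = [[1, −3], [2, −7]], and M = P·diag(−1, 2)·P⁻¹.
Then M^9 = P·diag(−1, 512)·P⁻¹ = [[−7, −1536], [−2, −512]] · [[1, −3], [2, −7]] = [[−3079, 10773], [−1026, 3590]].

[[−3079, 10773], [−1026, 3590]]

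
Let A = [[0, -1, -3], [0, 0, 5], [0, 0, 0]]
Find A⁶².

A is strictly triangular, hence nilpotent: A³ = 0, so A⁶² = 0.

[[0, 0, 0], [0, 0, 0], [0, 0, 0]]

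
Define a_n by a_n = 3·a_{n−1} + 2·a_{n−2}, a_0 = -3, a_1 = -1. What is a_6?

-1329

With companion matrix M = [[3, 2], [1, 0]], [a_n, a_{n−1}]ᵀ = M·[a_{n−1}, a_{n−2}]ᵀ, so [a_6, a_5]ᵀ = M^5·[a_1, a_0]ᵀ.
M^5 = [[495, 278], [139, 78]], giving [a_6, a_5]ᵀ = [[-1329], [-373]].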